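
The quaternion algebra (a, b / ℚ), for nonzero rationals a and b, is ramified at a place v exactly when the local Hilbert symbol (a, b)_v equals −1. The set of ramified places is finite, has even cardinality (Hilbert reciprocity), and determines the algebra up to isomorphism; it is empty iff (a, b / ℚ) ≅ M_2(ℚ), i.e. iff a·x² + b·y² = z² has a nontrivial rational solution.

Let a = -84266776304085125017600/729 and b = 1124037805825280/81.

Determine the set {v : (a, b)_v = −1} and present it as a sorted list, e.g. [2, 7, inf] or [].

Mod squares: a ≡ -937099, b ≡ 5. Check v ∈ {∞, 2, 3, 5, 19, 31, 37, 43}.
v=5: a=5^2·(≡4), b=5^1·(≡1) mod 5; (4|5)=+1, (1|5)=+1; (−1)^{2·1·2}·(+1)^1·(+1)^2 = +1.
v=∞: -937099 < 0 and 5 > 0  ⇒  (a,b)_∞ = +1.
v=43: a=43^3·(≡34), b=43^2·(≡42) mod 43; (34|43)=-1, (42|43)=-1; (−1)^{3·2·21}·(-1)^2·(-1)^3 = -1.
v=37: a=37^3·(≡20), b=37^2·(≡14) mod 37; (20|37)=-1, (14|37)=-1; (−1)^{3·2·18}·(-1)^2·(-1)^3 = -1.
v=31: a=31^3·(≡3), b=31^2·(≡19) mod 31; (3|31)=-1, (19|31)=+1; (−1)^{3·2·15}·(-1)^2·(+1)^3 = +1.
v=3: a=3^-6·(≡2), b=3^-4·(≡2) mod 3; (2|3)=-1, (2|3)=-1; (−1)^{-6·-4·1}·(-1)^-4·(-1)^-6 = +1.
v=19: a=19^3·(≡13), b=19^2·(≡5) mod 19; (13|19)=-1, (5|19)=+1; (−1)^{3·2·9}·(-1)^2·(+1)^3 = +1.
v=2: v_2(a)=12, v_2(b)=8; units ≡ 5, 5 (mod 8); ε·ε+αω+βω = 0·0+12·1+8·1 ≡ 0  ⇒  (a,b)_2 = +1.
(-937099, 5 / ℚ) ramifies at {37, 43}: a division algebra.

[37, 43]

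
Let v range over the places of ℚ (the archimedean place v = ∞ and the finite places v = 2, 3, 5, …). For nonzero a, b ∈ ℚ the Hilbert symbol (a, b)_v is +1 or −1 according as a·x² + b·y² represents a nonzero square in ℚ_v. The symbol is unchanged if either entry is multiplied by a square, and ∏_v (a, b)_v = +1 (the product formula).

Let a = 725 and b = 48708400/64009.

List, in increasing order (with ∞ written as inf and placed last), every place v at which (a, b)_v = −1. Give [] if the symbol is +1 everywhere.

[17, 19]

Mod squares: a ≡ 29, b ≡ 121771. Check v ∈ {∞, 2, 5, 11, 13, 17, 19, 23, 29}.
v=17: a=17^0·(≡11), b=17^1·(≡5) mod 17; (11|17)=-1, (5|17)=-1; (−1)^{0·1·8}·(-1)^1·(-1)^0 = -1.
v=29: a=29^1·(≡25), b=29^1·(≡6) mod 29; (25|29)=+1, (6|29)=+1; (−1)^{1·1·14}·(+1)^1·(+1)^1 = +1.
v=23: a=23^0·(≡12), b=23^-2·(≡2) mod 23; (12|23)=+1, (2|23)=+1; (−1)^{0·-2·11}·(+1)^-2·(+1)^0 = +1.
v=13: a=13^0·(≡10), b=13^1·(≡7) mod 13; (10|13)=+1, (7|13)=-1; (−1)^{0·1·6}·(+1)^1·(-1)^0 = +1.
v=2: v_2(a)=0, v_2(b)=4; units ≡ 5, 3 (mod 8); ε·ε+αω+βω = 0·1+0·1+4·1 ≡ 0  ⇒  (a,b)_2 = +1.
v=5: a=5^2·(≡4), b=5^2·(≡4) mod 5; (4|5)=+1, (4|5)=+1; (−1)^{2·2·2}·(+1)^2·(+1)^2 = +1.
v=11: a=11^0·(≡10), b=11^-2·(≡4) mod 11; (10|11)=-1, (4|11)=+1; (−1)^{0·-2·5}·(-1)^-2·(+1)^0 = +1.
v=∞: 29 > 0 and 121771 > 0  ⇒  (a,b)_∞ = +1.
v=19: a=19^0·(≡3), b=19^1·(≡16) mod 19; (3|19)=-1, (16|19)=+1; (−1)^{0·1·9}·(-1)^1·(+1)^0 = -1.
|Ram(29, 121771)| = 2, even; anisotropic at {17, 19}.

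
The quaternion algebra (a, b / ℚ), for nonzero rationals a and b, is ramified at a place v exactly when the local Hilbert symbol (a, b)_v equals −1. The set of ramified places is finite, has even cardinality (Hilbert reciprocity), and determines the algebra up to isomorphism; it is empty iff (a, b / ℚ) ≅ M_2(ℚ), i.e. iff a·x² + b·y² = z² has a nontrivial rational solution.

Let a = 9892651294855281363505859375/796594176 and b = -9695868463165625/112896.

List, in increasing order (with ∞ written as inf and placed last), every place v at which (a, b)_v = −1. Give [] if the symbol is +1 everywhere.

Mod squares: a ≡ 9503, b ≡ -171785. Check v ∈ {∞, 2, 3, 5, 7, 13, 17, 43, 47}.
v=47: a=47^2·(≡9), b=47^1·(≡33) mod 47; (9|47)=+1, (33|47)=-1; (−1)^{2·1·23}·(+1)^1·(-1)^2 = +1.
v=7: a=7^-4·(≡4), b=7^-2·(≡1) mod 7; (4|7)=+1, (1|7)=+1; (−1)^{-4·-2·3}·(+1)^-2·(+1)^-4 = +1.
v=∞: 9503 > 0 and -171785 < 0  ⇒  (a,b)_∞ = +1.
v=13: a=13^3·(≡9), b=13^2·(≡3) mod 13; (9|13)=+1, (3|13)=+1; (−1)^{3·2·6}·(+1)^2·(+1)^3 = +1.
v=5: a=5^10·(≡3), b=5^5·(≡2) mod 5; (3|5)=-1, (2|5)=-1; (−1)^{10·5·2}·(-1)^5·(-1)^10 = -1.
v=3: a=3^-4·(≡2), b=3^-2·(≡1) mod 3; (2|3)=-1, (1|3)=+1; (−1)^{-4·-2·1}·(-1)^-2·(+1)^-4 = +1.
v=17: a=17^5·(≡16), b=17^3·(≡7) mod 17; (16|17)=+1, (7|17)=-1; (−1)^{5·3·8}·(+1)^3·(-1)^5 = -1.
v=43: a=43^5·(≡25), b=43^3·(≡41) mod 43; (25|43)=+1, (41|43)=+1; (−1)^{5·3·21}·(+1)^3·(+1)^5 = -1.
v=2: v_2(a)=-12, v_2(b)=-8; units ≡ 7, 7 (mod 8); ε·ε+αω+βω = 1·1+-12·0+-8·0 ≡ 1  ⇒  (a,b)_2 = -1.
|Ram(9503, -171785)| = 4, even; anisotropic at {2, 5, 17, 43}.

[2, 5, 17, 43]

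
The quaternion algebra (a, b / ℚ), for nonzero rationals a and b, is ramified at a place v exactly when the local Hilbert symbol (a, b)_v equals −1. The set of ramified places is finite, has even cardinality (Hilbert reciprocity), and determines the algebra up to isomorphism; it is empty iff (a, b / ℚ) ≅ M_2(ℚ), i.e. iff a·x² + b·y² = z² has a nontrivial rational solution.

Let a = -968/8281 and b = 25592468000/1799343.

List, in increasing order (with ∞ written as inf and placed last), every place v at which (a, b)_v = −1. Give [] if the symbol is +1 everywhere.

(a, b) ≡ (-2, 30590) mod (ℚ^×)²; places V = {2, 3, 5, 7, 11, 13, 19, 23, ∞}.
(a,b)_23: α=0, u≡21; β=1, v≡5 (mod 23); (21|23)=-1, (5|23)=-1; sign (−1)^0·-1^1·-1^0 = -1.
(a,b)_13: α=-2, u≡2; β=-4, v≡9 (mod 13); (2|13)=-1, (9|13)=+1; sign (−1)^0·-1^-4·+1^-2 = +1.
(a,b)_3: α=0, u≡1; β=-2, v≡2 (mod 3); (1|3)=+1, (2|3)=-1; sign (−1)^0·+1^-2·-1^0 = +1.
(a,b)_5: α=0, u≡2; β=3, v≡3 (mod 5); (2|5)=-1, (3|5)=-1; sign (−1)^0·-1^3·-1^0 = -1.
(a,b)_19: α=0, u≡6; β=1, v≡12 (mod 19); (6|19)=+1, (12|19)=-1; sign (−1)^0·+1^1·-1^0 = +1.
(a,b)_11: α=2, u≡4; β=4, v≡8 (mod 11); (4|11)=+1, (8|11)=-1; sign (−1)^0·+1^4·-1^2 = +1.
(a,b)_∞: sgn(-2)=−, sgn(30590)=+, so +1.
(a,b)_2: α=3, β=5; u≡7, v≡7 (mod 8); ε(u)ε(v)=1·1, αω(v)=3·0, βω(u)=5·0; sum ≡ 1  ⇒  -1.
(a,b)_7: α=-2, u≡5; β=-1, v≡4 (mod 7); (5|7)=-1, (4|7)=+1; sign (−1)^0·-1^-1·+1^-2 = -1.
Ram(-2, 30590) = {2, 5, 7, 23}; no ℚ_2-point on the conic.

[2, 5, 7, 23]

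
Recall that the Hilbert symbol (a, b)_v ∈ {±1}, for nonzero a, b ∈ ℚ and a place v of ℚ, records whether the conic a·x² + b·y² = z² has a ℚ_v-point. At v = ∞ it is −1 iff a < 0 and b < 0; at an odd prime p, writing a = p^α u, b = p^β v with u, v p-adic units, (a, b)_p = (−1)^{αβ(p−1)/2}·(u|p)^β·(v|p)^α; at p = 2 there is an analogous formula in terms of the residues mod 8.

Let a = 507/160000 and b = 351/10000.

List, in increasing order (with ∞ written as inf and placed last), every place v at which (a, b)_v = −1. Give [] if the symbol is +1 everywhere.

[2, 3]

(a, b) ≡ (3, 39) mod (ℚ^×)²; places V = {2, 3, 5, 13, ∞}.
(a,b)_2: α=-8, β=-4; u≡3, v≡7 (mod 8); ε(u)ε(v)=1·1, αω(v)=-8·0, βω(u)=-4·1; sum ≡ 1  ⇒  -1.
(a,b)_5: α=-4, u≡2; β=-4, v≡1 (mod 5); (2|5)=-1, (1|5)=+1; sign (−1)^0·-1^-4·+1^-4 = +1.
(a,b)_∞: sgn(3)=+, sgn(39)=+, so +1.
(a,b)_3: α=1, u≡1; β=3, v≡1 (mod 3); (1|3)=+1, (1|3)=+1; sign (−1)^1·+1^3·+1^1 = -1.
(a,b)_13: α=2, u≡9; β=1, v≡9 (mod 13); (9|13)=+1, (9|13)=+1; sign (−1)^0·+1^1·+1^2 = +1.
Ram(3, 39) = {2, 3}; no ℚ_2-point on the conic.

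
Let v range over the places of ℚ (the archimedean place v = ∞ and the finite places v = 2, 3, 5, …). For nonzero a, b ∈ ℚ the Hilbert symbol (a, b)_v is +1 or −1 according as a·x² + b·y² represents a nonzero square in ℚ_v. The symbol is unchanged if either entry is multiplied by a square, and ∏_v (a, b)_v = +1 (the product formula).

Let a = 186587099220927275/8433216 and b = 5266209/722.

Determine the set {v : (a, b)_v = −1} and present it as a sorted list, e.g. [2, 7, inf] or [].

(a, b) ≡ (299, 62322) mod (ℚ^×)²; places V = {2, 3, 5, 11, 13, 17, 19, 23, 37, 47, ∞}.
(a,b)_3: α=-2, u≡2; β=1, v≡2 (mod 3); (2|3)=-1, (2|3)=-1; sign (−1)^0·-1^1·-1^-2 = -1.
(a,b)_11: α=-4, u≡6; β=0, v≡2 (mod 11); (6|11)=-1, (2|11)=-1; sign (−1)^0·-1^0·-1^-4 = +1.
(a,b)_23: α=1, u≡4; β=0, v≡22 (mod 23); (4|23)=+1, (22|23)=-1; sign (−1)^0·+1^0·-1^1 = -1.
(a,b)_17: α=2, u≡5; β=1, v≡11 (mod 17); (5|17)=-1, (11|17)=-1; sign (−1)^0·-1^1·-1^2 = -1.
(a,b)_13: α=5, u≡10; β=3, v≡10 (mod 13); (10|13)=+1, (10|13)=+1; sign (−1)^0·+1^3·+1^5 = +1.
(a,b)_∞: sgn(299)=+, sgn(62322)=+, so +1.
(a,b)_19: α=0, u≡12; β=-2, v≡18 (mod 19); (12|19)=-1, (18|19)=-1; sign (−1)^0·-1^-2·-1^0 = +1.
(a,b)_5: α=2, u≡1; β=0, v≡2 (mod 5); (1|5)=+1, (2|5)=-1; sign (−1)^0·+1^0·-1^2 = +1.
(a,b)_47: α=2, u≡25; β=1, v≡11 (mod 47); (25|47)=+1, (11|47)=-1; sign (−1)^0·+1^1·-1^2 = +1.
(a,b)_2: α=-6, β=-1; u≡3, v≡1 (mod 8); ε(u)ε(v)=1·0, αω(v)=-6·0, βω(u)=-1·1; sum ≡ 1  ⇒  -1.
(a,b)_37: α=2, u≡1; β=0, v≡35 (mod 37); (1|37)=+1, (35|37)=-1; sign (−1)^0·+1^0·-1^2 = +1.
Ram(299, 62322) = {2, 3, 17, 23}; no ℚ_2-point on the conic.

[2, 3, 17, 23]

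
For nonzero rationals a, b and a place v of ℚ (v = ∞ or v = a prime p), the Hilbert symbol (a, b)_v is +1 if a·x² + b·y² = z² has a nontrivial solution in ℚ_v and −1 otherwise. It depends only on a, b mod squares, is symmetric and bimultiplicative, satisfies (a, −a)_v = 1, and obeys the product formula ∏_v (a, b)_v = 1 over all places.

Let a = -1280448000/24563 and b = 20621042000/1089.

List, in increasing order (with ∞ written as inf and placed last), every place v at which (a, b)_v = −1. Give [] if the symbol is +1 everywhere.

(a, b) ≡ (-501410, 5) mod (ℚ^×)²; places V = {2, 3, 5, 7, 11, 13, 19, 29, ∞}.
(a,b)_7: α=-1, u≡4; β=0, v≡5 (mod 7); (4|7)=+1, (5|7)=-1; sign (−1)^0·+1^0·-1^-1 = -1.
(a,b)_11: α=-2, u≡3; β=-2, v≡1 (mod 11); (3|11)=+1, (1|11)=+1; sign (−1)^0·+1^-2·+1^-2 = +1.
(a,b)_19: α=1, u≡16; β=2, v≡16 (mod 19); (16|19)=+1, (16|19)=+1; sign (−1)^0·+1^2·+1^1 = +1.
(a,b)_3: α=4, u≡1; β=-2, v≡2 (mod 3); (1|3)=+1, (2|3)=-1; sign (−1)^0·+1^-2·-1^4 = +1.
(a,b)_∞: sgn(-501410)=−, sgn(5)=+, so +1.
(a,b)_2: α=9, β=4; u≡7, v≡5 (mod 8); ε(u)ε(v)=1·0, αω(v)=9·1, βω(u)=4·0; sum ≡ 1  ⇒  -1.
(a,b)_13: α=1, u≡10; β=4, v≡11 (mod 13); (10|13)=+1, (11|13)=-1; sign (−1)^0·+1^4·-1^1 = -1.
(a,b)_29: α=-1, u≡13; β=0, v≡25 (mod 29); (13|29)=+1, (25|29)=+1; sign (−1)^0·+1^0·+1^-1 = +1.
(a,b)_5: α=3, u≡2; β=3, v≡4 (mod 5); (2|5)=-1, (4|5)=+1; sign (−1)^0·-1^3·+1^3 = -1.
Ram(-501410, 5) = {2, 5, 7, 13}; no ℚ_2-point on the conic.

[2, 5, 7, 13]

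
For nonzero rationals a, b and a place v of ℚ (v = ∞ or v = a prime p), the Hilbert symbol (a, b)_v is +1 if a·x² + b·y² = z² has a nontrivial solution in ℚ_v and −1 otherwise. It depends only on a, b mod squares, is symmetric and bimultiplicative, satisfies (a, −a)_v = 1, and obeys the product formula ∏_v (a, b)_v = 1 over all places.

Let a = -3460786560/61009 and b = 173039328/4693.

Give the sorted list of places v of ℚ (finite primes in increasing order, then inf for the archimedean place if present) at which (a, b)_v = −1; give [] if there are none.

[3, 11]

Mod squares: a ≡ -2310, b ≡ 6006. Check v ∈ {∞, 2, 3, 5, 7, 11, 13, 17, 19}.
v=∞: -2310 < 0 and 6006 > 0  ⇒  (a,b)_∞ = +1.
v=11: a=11^1·(≡8), b=11^1·(≡8) mod 11; (8|11)=-1, (8|11)=-1; (−1)^{1·1·5}·(-1)^1·(-1)^1 = -1.
v=13: a=13^-2·(≡12), b=13^-1·(≡2) mod 13; (12|13)=+1, (2|13)=-1; (−1)^{-2·-1·6}·(+1)^-1·(-1)^-2 = +1.
v=7: a=7^1·(≡5), b=7^1·(≡2) mod 7; (5|7)=-1, (2|7)=+1; (−1)^{1·1·3}·(-1)^1·(+1)^1 = +1.
v=2: v_2(a)=7, v_2(b)=5; units ≡ 5, 3 (mod 8); ε·ε+αω+βω = 0·1+7·1+5·1 ≡ 0  ⇒  (a,b)_2 = +1.
v=3: a=3^5·(≡1), b=3^5·(≡1) mod 3; (1|3)=+1, (1|3)=+1; (−1)^{5·5·1}·(+1)^5·(+1)^5 = -1.
v=5: a=5^1·(≡2), b=5^0·(≡1) mod 5; (2|5)=-1, (1|5)=+1; (−1)^{1·0·2}·(-1)^0·(+1)^1 = +1.
v=17: a=17^2·(≡9), b=17^2·(≡12) mod 17; (9|17)=+1, (12|17)=-1; (−1)^{2·2·8}·(+1)^2·(-1)^2 = +1.
v=19: a=19^-2·(≡10), b=19^-2·(≡3) mod 19; (10|19)=-1, (3|19)=-1; (−1)^{-2·-2·9}·(-1)^-2·(-1)^-2 = +1.
(-2310, 6006 / ℚ) ramifies at {3, 11}: a division algebra.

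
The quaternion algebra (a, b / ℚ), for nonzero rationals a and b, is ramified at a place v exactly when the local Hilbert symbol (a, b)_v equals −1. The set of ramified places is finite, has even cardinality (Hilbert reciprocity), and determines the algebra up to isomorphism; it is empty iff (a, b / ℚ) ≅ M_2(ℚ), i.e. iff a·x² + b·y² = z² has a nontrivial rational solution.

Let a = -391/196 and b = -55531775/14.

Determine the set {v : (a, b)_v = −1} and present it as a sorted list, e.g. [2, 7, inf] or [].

[19, inf]

Mod squares: a ≡ -391, b ≡ -58786. Check v ∈ {∞, 2, 5, 7, 13, 17, 19, 23}.
v=17: a=17^1·(≡5), b=17^1·(≡14) mod 17; (5|17)=-1, (14|17)=-1; (−1)^{1·1·8}·(-1)^1·(-1)^1 = +1.
v=∞: -391 < 0 and -58786 < 0  ⇒  (a,b)_∞ = -1.
v=23: a=23^1·(≡12), b=23^2·(≡8) mod 23; (12|23)=+1, (8|23)=+1; (−1)^{1·2·11}·(+1)^2·(+1)^1 = +1.
v=7: a=7^-2·(≡2), b=7^-1·(≡1) mod 7; (2|7)=+1, (1|7)=+1; (−1)^{-2·-1·3}·(+1)^-1·(+1)^-2 = +1.
v=2: v_2(a)=-2, v_2(b)=-1; units ≡ 1, 7 (mod 8); ε·ε+αω+βω = 0·1+-2·0+-1·0 ≡ 0  ⇒  (a,b)_2 = +1.
v=5: a=5^0·(≡4), b=5^2·(≡1) mod 5; (4|5)=+1, (1|5)=+1; (−1)^{0·2·2}·(+1)^2·(+1)^0 = +1.
v=13: a=13^0·(≡12), b=13^1·(≡8) mod 13; (12|13)=+1, (8|13)=-1; (−1)^{0·1·6}·(+1)^1·(-1)^0 = +1.
v=19: a=19^0·(≡14), b=19^1·(≡10) mod 19; (14|19)=-1, (10|19)=-1; (−1)^{0·1·9}·(-1)^1·(-1)^0 = -1.
Ram(-391, -58786) = {19, ∞}; no ℚ_19-point on the conic.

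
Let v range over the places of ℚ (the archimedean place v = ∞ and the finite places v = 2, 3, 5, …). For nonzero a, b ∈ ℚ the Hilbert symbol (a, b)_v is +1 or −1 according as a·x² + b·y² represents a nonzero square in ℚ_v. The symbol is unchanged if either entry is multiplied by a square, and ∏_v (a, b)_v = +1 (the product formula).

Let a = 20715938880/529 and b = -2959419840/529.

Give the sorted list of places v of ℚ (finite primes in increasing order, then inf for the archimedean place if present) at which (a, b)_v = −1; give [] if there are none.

(a, b) ≡ (1915305, -273615) mod (ℚ^×)²; places V = {2, 3, 5, 7, 13, 17, 23, 29, 37, ∞}.
(a,b)_2: α=6, β=6; u≡1, v≡1 (mod 8); ε(u)ε(v)=0·0, αω(v)=6·0, βω(u)=6·0; sum ≡ 0  ⇒  +1.
(a,b)_∞: sgn(1915305)=+, sgn(-273615)=−, so +1.
(a,b)_3: α=1, u≡2; β=1, v≡1 (mod 3); (2|3)=-1, (1|3)=+1; sign (−1)^1·-1^1·+1^1 = +1.
(a,b)_17: α=1, u≡12; β=1, v≡8 (mod 17); (12|17)=-1, (8|17)=+1; sign (−1)^0·-1^1·+1^1 = -1.
(a,b)_23: α=-2, u≡18; β=-2, v≡4 (mod 23); (18|23)=+1, (4|23)=+1; sign (−1)^0·+1^-2·+1^-2 = +1.
(a,b)_7: α=1, u≡5; β=0, v≡2 (mod 7); (5|7)=-1, (2|7)=+1; sign (−1)^0·-1^0·+1^1 = +1.
(a,b)_29: α=1, u≡19; β=1, v≡18 (mod 29); (19|29)=-1, (18|29)=-1; sign (−1)^0·-1^1·-1^1 = +1.
(a,b)_13: α=2, u≡7; β=2, v≡12 (mod 13); (7|13)=-1, (12|13)=+1; sign (−1)^0·-1^2·+1^2 = +1.
(a,b)_37: α=1, u≡19; β=1, v≡29 (mod 37); (19|37)=-1, (29|37)=-1; sign (−1)^0·-1^1·-1^1 = +1.
(a,b)_5: α=1, u≡4; β=1, v≡3 (mod 5); (4|5)=+1, (3|5)=-1; sign (−1)^0·+1^1·-1^1 = -1.
|Ram(1915305, -273615)| = 2, even; anisotropic at {5, 17}.

[5, 17]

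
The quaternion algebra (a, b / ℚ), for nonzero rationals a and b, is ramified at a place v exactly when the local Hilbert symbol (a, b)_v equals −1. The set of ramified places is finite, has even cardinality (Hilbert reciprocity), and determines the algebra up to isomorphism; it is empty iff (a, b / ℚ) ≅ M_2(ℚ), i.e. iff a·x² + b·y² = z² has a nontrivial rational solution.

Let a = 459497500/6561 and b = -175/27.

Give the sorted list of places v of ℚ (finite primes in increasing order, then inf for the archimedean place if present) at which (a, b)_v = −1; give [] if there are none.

Mod squares: a ≡ 31, b ≡ -21. Check v ∈ {∞, 2, 3, 5, 7, 11, 31}.
v=3: a=3^-8·(≡1), b=3^-3·(≡2) mod 3; (1|3)=+1, (2|3)=-1; (−1)^{-8·-3·1}·(+1)^-3·(-1)^-8 = +1.
v=2: v_2(a)=2, v_2(b)=0; units ≡ 7, 3 (mod 8); ε·ε+αω+βω = 1·1+2·1+0·0 ≡ 1  ⇒  (a,b)_2 = -1.
v=5: a=5^4·(≡1), b=5^2·(≡4) mod 5; (1|5)=+1, (4|5)=+1; (−1)^{4·2·2}·(+1)^2·(+1)^4 = +1.
v=31: a=31^1·(≡8), b=31^0·(≡5) mod 31; (8|31)=+1, (5|31)=+1; (−1)^{1·0·15}·(+1)^0·(+1)^1 = +1.
v=11: a=11^2·(≡5), b=11^0·(≡9) mod 11; (5|11)=+1, (9|11)=+1; (−1)^{2·0·5}·(+1)^0·(+1)^2 = +1.
v=∞: 31 > 0 and -21 < 0  ⇒  (a,b)_∞ = +1.
v=7: a=7^2·(≡3), b=7^1·(≡4) mod 7; (3|7)=-1, (4|7)=+1; (−1)^{2·1·3}·(-1)^1·(+1)^2 = -1.
Ram(31, -21) = {2, 7}; no ℚ_2-point on the conic.

[2, 7]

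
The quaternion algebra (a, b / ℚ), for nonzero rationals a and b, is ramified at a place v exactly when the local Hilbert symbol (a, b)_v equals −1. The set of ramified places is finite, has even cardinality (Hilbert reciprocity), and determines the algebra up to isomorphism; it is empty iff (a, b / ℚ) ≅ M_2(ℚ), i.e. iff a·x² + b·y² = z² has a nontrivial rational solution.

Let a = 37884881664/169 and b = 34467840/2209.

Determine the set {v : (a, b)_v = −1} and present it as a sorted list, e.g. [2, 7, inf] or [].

(a, b) ≡ (16443091, 935) mod (ℚ^×)²; places V = {2, 3, 5, 7, 11, 13, 17, 23, 41, 47, 53, ∞}.
(a,b)_47: α=1, u≡28; β=-2, v≡14 (mod 47); (28|47)=+1, (14|47)=+1; sign (−1)^0·+1^-2·+1^1 = +1.
(a,b)_7: α=1, u≡2; β=0, v≡2 (mod 7); (2|7)=+1, (2|7)=+1; sign (−1)^0·+1^0·+1^1 = +1.
(a,b)_41: α=1, u≡7; β=0, v≡8 (mod 41); (7|41)=-1, (8|41)=+1; sign (−1)^0·-1^0·+1^1 = +1.
(a,b)_2: α=8, β=12; u≡3, v≡7 (mod 8); ε(u)ε(v)=1·1, αω(v)=8·0, βω(u)=12·1; sum ≡ 1  ⇒  -1.
(a,b)_53: α=1, u≡42; β=0, v≡48 (mod 53); (42|53)=+1, (48|53)=-1; sign (−1)^0·+1^0·-1^1 = -1.
(a,b)_5: α=0, u≡1; β=1, v≡2 (mod 5); (1|5)=+1, (2|5)=-1; sign (−1)^0·+1^1·-1^0 = +1.
(a,b)_13: α=-2, u≡6; β=0, v≡9 (mod 13); (6|13)=-1, (9|13)=+1; sign (−1)^0·-1^0·+1^-2 = +1.
(a,b)_∞: sgn(16443091)=+, sgn(935)=+, so +1.
(a,b)_3: α=2, u≡1; β=2, v≡2 (mod 3); (1|3)=+1, (2|3)=-1; sign (−1)^0·+1^2·-1^2 = +1.
(a,b)_11: α=0, u≡9; β=1, v≡10 (mod 11); (9|11)=+1, (10|11)=-1; sign (−1)^0·+1^1·-1^0 = +1.
(a,b)_23: α=1, u≡4; β=0, v≡17 (mod 23); (4|23)=+1, (17|23)=-1; sign (−1)^0·+1^0·-1^1 = -1.
(a,b)_17: α=0, u≡3; β=1, v≡2 (mod 17); (3|17)=-1, (2|17)=+1; sign (−1)^0·-1^1·+1^0 = -1.
Ram(16443091, 935) = {2, 17, 23, 53}; no ℚ_2-point on the conic.

[2, 17, 23, 53]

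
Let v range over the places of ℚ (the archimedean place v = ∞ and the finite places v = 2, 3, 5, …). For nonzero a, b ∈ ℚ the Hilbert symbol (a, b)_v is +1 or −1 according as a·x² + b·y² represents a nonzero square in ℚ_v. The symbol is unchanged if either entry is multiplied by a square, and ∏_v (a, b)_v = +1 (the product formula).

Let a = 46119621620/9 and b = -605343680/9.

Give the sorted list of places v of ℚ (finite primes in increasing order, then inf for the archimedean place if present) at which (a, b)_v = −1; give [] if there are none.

(a, b) ≡ (11529905405, -9458495) mod (ℚ^×)²; places V = {2, 3, 5, 23, 29, 37, 41, 43, 53, ∞}.
(a,b)_23: α=1, u≡4; β=0, v≡4 (mod 23); (4|23)=+1, (4|23)=+1; sign (−1)^0·+1^0·+1^1 = +1.
(a,b)_41: α=1, u≡4; β=1, v≡17 (mod 41); (4|41)=+1, (17|41)=-1; sign (−1)^0·+1^1·-1^1 = -1.
(a,b)_5: α=1, u≡1; β=1, v≡1 (mod 5); (1|5)=+1, (1|5)=+1; sign (−1)^0·+1^1·+1^1 = +1.
(a,b)_37: α=1, u≡27; β=1, v≡31 (mod 37); (27|37)=+1, (31|37)=-1; sign (−1)^0·+1^1·-1^1 = -1.
(a,b)_53: α=1, u≡39; β=0, v≡42 (mod 53); (39|53)=-1, (42|53)=+1; sign (−1)^0·-1^0·+1^1 = +1.
(a,b)_29: α=1, u≡19; β=1, v≡15 (mod 29); (19|29)=-1, (15|29)=-1; sign (−1)^0·-1^1·-1^1 = +1.
(a,b)_∞: sgn(11529905405)=+, sgn(-9458495)=−, so +1.
(a,b)_2: α=2, β=6; u≡5, v≡1 (mod 8); ε(u)ε(v)=0·0, αω(v)=2·0, βω(u)=6·1; sum ≡ 0  ⇒  +1.
(a,b)_3: α=-2, u≡2; β=-2, v≡1 (mod 3); (2|3)=-1, (1|3)=+1; sign (−1)^0·-1^-2·+1^-2 = +1.
(a,b)_43: α=1, u≡33; β=1, v≡25 (mod 43); (33|43)=-1, (25|43)=+1; sign (−1)^1·-1^1·+1^1 = +1.
(11529905405, -9458495 / ℚ) ramifies at {37, 41}: a division algebra.

[37, 41]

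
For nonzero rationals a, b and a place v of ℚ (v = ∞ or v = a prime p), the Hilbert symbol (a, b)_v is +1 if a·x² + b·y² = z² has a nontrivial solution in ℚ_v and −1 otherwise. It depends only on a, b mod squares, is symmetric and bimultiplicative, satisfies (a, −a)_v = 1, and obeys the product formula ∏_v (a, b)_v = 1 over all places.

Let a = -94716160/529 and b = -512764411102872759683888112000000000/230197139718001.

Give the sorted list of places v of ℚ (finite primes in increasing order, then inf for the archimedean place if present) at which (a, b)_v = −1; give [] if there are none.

[3, 5, 11, 17, 19, inf]

Mod squares: a ≡ -385, b ≡ -67830. Check v ∈ {∞, 2, 3, 5, 7, 11, 17, 19, 23, 29, 31, 43}.
v=∞: -385 < 0 and -67830 < 0  ⇒  (a,b)_∞ = -1.
v=3: a=3^0·(≡2), b=3^19·(≡1) mod 3; (2|3)=-1, (1|3)=+1; (−1)^{0·19·1}·(-1)^19·(+1)^0 = -1.
v=11: a=11^1·(≡9), b=11^4·(≡7) mod 11; (9|11)=+1, (7|11)=-1; (−1)^{1·4·5}·(+1)^4·(-1)^1 = -1.
v=17: a=17^0·(≡10), b=17^1·(≡5) mod 17; (10|17)=-1, (5|17)=-1; (−1)^{0·1·8}·(-1)^1·(-1)^0 = -1.
v=31: a=31^2·(≡10), b=31^2·(≡12) mod 31; (10|31)=+1, (12|31)=-1; (−1)^{2·2·15}·(+1)^2·(-1)^2 = +1.
v=7: a=7^1·(≡2), b=7^5·(≡3) mod 7; (2|7)=+1, (3|7)=-1; (−1)^{1·5·3}·(+1)^5·(-1)^1 = +1.
v=43: a=43^0·(≡2), b=43^-2·(≡36) mod 43; (2|43)=-1, (36|43)=+1; (−1)^{0·-2·21}·(-1)^-2·(+1)^0 = +1.
v=19: a=19^0·(≡13), b=19^3·(≡8) mod 19; (13|19)=-1, (8|19)=-1; (−1)^{0·3·9}·(-1)^3·(-1)^0 = -1.
v=2: v_2(a)=8, v_2(b)=13; units ≡ 7, 5 (mod 8); ε·ε+αω+βω = 1·0+8·1+13·0 ≡ 0  ⇒  (a,b)_2 = +1.
v=29: a=29^0·(≡27), b=29^-2·(≡23) mod 29; (27|29)=-1, (23|29)=+1; (−1)^{0·-2·14}·(-1)^-2·(+1)^0 = +1.
v=5: a=5^1·(≡2), b=5^9·(≡1) mod 5; (2|5)=-1, (1|5)=+1; (−1)^{1·9·2}·(-1)^9·(+1)^1 = -1.
v=23: a=23^-2·(≡2), b=23^-6·(≡19) mod 23; (2|23)=+1, (19|23)=-1; (−1)^{-2·-6·11}·(+1)^-6·(-1)^-2 = +1.
(-385, -67830 / ℚ) ramifies at {3, 5, 11, 17, 19, ∞}: a division algebra.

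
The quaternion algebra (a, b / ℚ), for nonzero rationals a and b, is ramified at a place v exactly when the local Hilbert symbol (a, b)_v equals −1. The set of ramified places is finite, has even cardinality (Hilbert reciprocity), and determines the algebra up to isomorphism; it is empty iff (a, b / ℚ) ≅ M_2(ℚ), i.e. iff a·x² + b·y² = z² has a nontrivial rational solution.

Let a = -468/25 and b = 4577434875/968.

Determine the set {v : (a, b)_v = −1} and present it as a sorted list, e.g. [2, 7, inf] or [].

[3, 5]

(a, b) ≡ (-13, 390) mod (ℚ^×)²; places V = {2, 3, 5, 11, 13, 17, 19, ∞}.
(a,b)_19: α=0, u≡17; β=2, v≡3 (mod 19); (17|19)=+1, (3|19)=-1; sign (−1)^0·+1^2·-1^0 = +1.
(a,b)_3: α=2, u≡2; β=3, v≡1 (mod 3); (2|3)=-1, (1|3)=+1; sign (−1)^0·-1^3·+1^2 = -1.
(a,b)_13: α=1, u≡10; β=1, v≡1 (mod 13); (10|13)=+1, (1|13)=+1; sign (−1)^0·+1^1·+1^1 = +1.
(a,b)_17: α=0, u≡1; β=2, v≡8 (mod 17); (1|17)=+1, (8|17)=+1; sign (−1)^0·+1^2·+1^0 = +1.
(a,b)_∞: sgn(-13)=−, sgn(390)=+, so +1.
(a,b)_5: α=-2, u≡2; β=3, v≡3 (mod 5); (2|5)=-1, (3|5)=-1; sign (−1)^0·-1^3·-1^-2 = -1.
(a,b)_11: α=0, u≡9; β=-2, v≡3 (mod 11); (9|11)=+1, (3|11)=+1; sign (−1)^0·+1^-2·+1^0 = +1.
(a,b)_2: α=2, β=-3; u≡3, v≡3 (mod 8); ε(u)ε(v)=1·1, αω(v)=2·1, βω(u)=-3·1; sum ≡ 0  ⇒  +1.
(-13, 390 / ℚ) ramifies at {3, 5}: a division algebra.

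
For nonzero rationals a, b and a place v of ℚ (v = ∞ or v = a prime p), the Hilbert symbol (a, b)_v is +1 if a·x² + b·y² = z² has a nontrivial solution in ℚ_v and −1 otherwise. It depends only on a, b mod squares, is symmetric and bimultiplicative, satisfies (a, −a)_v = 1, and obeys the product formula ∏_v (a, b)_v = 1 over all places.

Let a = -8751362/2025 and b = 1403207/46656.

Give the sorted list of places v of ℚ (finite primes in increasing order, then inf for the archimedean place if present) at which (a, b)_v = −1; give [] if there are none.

[2, 17, 23, 31]

Mod squares: a ≡ -24242, b ≡ 23. Check v ∈ {∞, 2, 3, 5, 13, 17, 19, 23, 31}.
v=13: a=13^0·(≡3), b=13^2·(≡4) mod 13; (3|13)=+1, (4|13)=+1; (−1)^{0·2·6}·(+1)^2·(+1)^0 = +1.
v=5: a=5^-2·(≡3), b=5^0·(≡2) mod 5; (3|5)=-1, (2|5)=-1; (−1)^{-2·0·2}·(-1)^0·(-1)^-2 = +1.
v=17: a=17^1·(≡4), b=17^0·(≡14) mod 17; (4|17)=+1, (14|17)=-1; (−1)^{1·0·8}·(+1)^0·(-1)^1 = -1.
v=∞: -24242 < 0 and 23 > 0  ⇒  (a,b)_∞ = +1.
v=3: a=3^-4·(≡1), b=3^-6·(≡2) mod 3; (1|3)=+1, (2|3)=-1; (−1)^{-4·-6·1}·(+1)^-6·(-1)^-4 = +1.
v=31: a=31^1·(≡17), b=31^0·(≡23) mod 31; (17|31)=-1, (23|31)=-1; (−1)^{1·0·15}·(-1)^0·(-1)^1 = -1.
v=23: a=23^1·(≡18), b=23^1·(≡3) mod 23; (18|23)=+1, (3|23)=+1; (−1)^{1·1·11}·(+1)^1·(+1)^1 = -1.
v=19: a=19^2·(≡14), b=19^2·(≡1) mod 19; (14|19)=-1, (1|19)=+1; (−1)^{2·2·9}·(-1)^2·(+1)^2 = +1.
v=2: v_2(a)=1, v_2(b)=-6; units ≡ 7, 7 (mod 8); ε·ε+αω+βω = 1·1+1·0+-6·0 ≡ 1  ⇒  (a,b)_2 = -1.
|Ram(-24242, 23)| = 4, even; anisotropic at {2, 17, 23, 31}.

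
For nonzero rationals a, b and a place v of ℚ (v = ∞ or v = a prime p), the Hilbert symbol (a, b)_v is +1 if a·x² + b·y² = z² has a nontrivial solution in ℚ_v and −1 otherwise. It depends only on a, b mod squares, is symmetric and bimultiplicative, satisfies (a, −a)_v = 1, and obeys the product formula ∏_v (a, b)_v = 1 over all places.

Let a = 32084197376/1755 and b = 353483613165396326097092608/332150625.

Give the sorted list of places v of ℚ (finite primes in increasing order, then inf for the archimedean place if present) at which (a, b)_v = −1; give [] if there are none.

(a, b) ≡ (2730, 238) mod (ℚ^×)²; places V = {2, 3, 5, 7, 11, 13, 17, ∞}.
(a,b)_17: α=2, u≡7; β=7, v≡5 (mod 17); (7|17)=-1, (5|17)=-1; sign (−1)^0·-1^7·-1^2 = -1.
(a,b)_5: α=-1, u≡1; β=-4, v≡3 (mod 5); (1|5)=+1, (3|5)=-1; sign (−1)^0·+1^-4·-1^-1 = -1.
(a,b)_2: α=17, β=23; u≡5, v≡7 (mod 8); ε(u)ε(v)=0·1, αω(v)=17·0, βω(u)=23·1; sum ≡ 1  ⇒  -1.
(a,b)_3: α=-3, u≡1; β=-12, v≡1 (mod 3); (1|3)=+1, (1|3)=+1; sign (−1)^0·+1^-12·+1^-3 = +1.
(a,b)_11: α=2, u≡8; β=6, v≡7 (mod 11); (8|11)=-1, (7|11)=-1; sign (−1)^0·-1^6·-1^2 = +1.
(a,b)_7: α=1, u≡6; β=3, v≡6 (mod 7); (6|7)=-1, (6|7)=-1; sign (−1)^1·-1^3·-1^1 = -1.
(a,b)_∞: sgn(2730)=+, sgn(238)=+, so +1.
(a,b)_13: α=-1, u≡2; β=2, v≡3 (mod 13); (2|13)=-1, (3|13)=+1; sign (−1)^0·-1^2·+1^-1 = +1.
Ram(2730, 238) = {2, 5, 7, 17}; no ℚ_2-point on the conic.

[2, 5, 7, 17]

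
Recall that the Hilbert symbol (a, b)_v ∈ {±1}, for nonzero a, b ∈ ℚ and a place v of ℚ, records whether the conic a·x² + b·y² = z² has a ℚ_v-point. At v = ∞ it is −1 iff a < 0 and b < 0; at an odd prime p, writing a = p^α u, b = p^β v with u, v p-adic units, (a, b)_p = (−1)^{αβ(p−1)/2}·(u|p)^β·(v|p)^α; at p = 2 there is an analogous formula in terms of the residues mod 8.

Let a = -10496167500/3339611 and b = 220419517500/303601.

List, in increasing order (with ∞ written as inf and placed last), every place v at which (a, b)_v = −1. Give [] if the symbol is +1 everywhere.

[2, 11]

Mod squares: a ≡ -33, b ≡ 7. Check v ∈ {∞, 2, 3, 5, 7, 11, 13, 19, 29}.
v=7: a=7^2·(≡2), b=7^3·(≡4) mod 7; (2|7)=+1, (4|7)=+1; (−1)^{2·3·3}·(+1)^3·(+1)^2 = +1.
v=11: a=11^-1·(≡6), b=11^0·(≡6) mod 11; (6|11)=-1, (6|11)=-1; (−1)^{-1·0·5}·(-1)^0·(-1)^-1 = -1.
v=3: a=3^1·(≡1), b=3^2·(≡1) mod 3; (1|3)=+1, (1|3)=+1; (−1)^{1·2·1}·(+1)^2·(+1)^1 = +1.
v=∞: -33 < 0 and 7 > 0  ⇒  (a,b)_∞ = +1.
v=13: a=13^4·(≡5), b=13^4·(≡2) mod 13; (5|13)=-1, (2|13)=-1; (−1)^{4·4·6}·(-1)^4·(-1)^4 = +1.
v=29: a=29^-2·(≡5), b=29^-2·(≡5) mod 29; (5|29)=+1, (5|29)=+1; (−1)^{-2·-2·14}·(+1)^-2·(+1)^-2 = +1.
v=2: v_2(a)=2, v_2(b)=2; units ≡ 7, 7 (mod 8); ε·ε+αω+βω = 1·1+2·0+2·0 ≡ 1  ⇒  (a,b)_2 = -1.
v=19: a=19^-2·(≡4), b=19^-2·(≡7) mod 19; (4|19)=+1, (7|19)=+1; (−1)^{-2·-2·9}·(+1)^-2·(+1)^-2 = +1.
v=5: a=5^4·(≡2), b=5^4·(≡3) mod 5; (2|5)=-1, (3|5)=-1; (−1)^{4·4·2}·(-1)^4·(-1)^4 = +1.
Ram(-33, 7) = {2, 11}; no ℚ_2-point on the conic.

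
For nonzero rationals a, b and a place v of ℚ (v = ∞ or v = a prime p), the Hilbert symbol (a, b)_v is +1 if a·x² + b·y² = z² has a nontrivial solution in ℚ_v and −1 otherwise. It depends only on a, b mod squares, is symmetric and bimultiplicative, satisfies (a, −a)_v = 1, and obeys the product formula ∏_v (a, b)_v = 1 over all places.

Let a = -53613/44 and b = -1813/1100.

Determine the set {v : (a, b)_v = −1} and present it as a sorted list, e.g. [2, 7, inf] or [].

[7, 23, 37, inf]

(a, b) ≡ (-65527, -407) mod (ℚ^×)²; places V = {2, 3, 5, 7, 11, 23, 37, ∞}.
(a,b)_3: α=2, u≡2; β=0, v≡1 (mod 3); (2|3)=-1, (1|3)=+1; sign (−1)^0·-1^0·+1^2 = +1.
(a,b)_11: α=-1, u≡3; β=-1, v≡2 (mod 11); (3|11)=+1, (2|11)=-1; sign (−1)^1·+1^-1·-1^-1 = +1.
(a,b)_23: α=1, u≡4; β=0, v≡22 (mod 23); (4|23)=+1, (22|23)=-1; sign (−1)^0·+1^0·-1^1 = -1.
(a,b)_2: α=-2, β=-2; u≡1, v≡1 (mod 8); ε(u)ε(v)=0·0, αω(v)=-2·0, βω(u)=-2·0; sum ≡ 0  ⇒  +1.
(a,b)_37: α=1, u≡15; β=1, v≡16 (mod 37); (15|37)=-1, (16|37)=+1; sign (−1)^0·-1^1·+1^1 = -1.
(a,b)_5: α=0, u≡3; β=-2, v≡3 (mod 5); (3|5)=-1, (3|5)=-1; sign (−1)^0·-1^-2·-1^0 = +1.
(a,b)_7: α=1, u≡3; β=2, v≡5 (mod 7); (3|7)=-1, (5|7)=-1; sign (−1)^0·-1^2·-1^1 = -1.
(a,b)_∞: sgn(-65527)=−, sgn(-407)=−, so -1.
Ram(-65527, -407) = {7, 23, 37, ∞}; no ℚ_7-point on the conic.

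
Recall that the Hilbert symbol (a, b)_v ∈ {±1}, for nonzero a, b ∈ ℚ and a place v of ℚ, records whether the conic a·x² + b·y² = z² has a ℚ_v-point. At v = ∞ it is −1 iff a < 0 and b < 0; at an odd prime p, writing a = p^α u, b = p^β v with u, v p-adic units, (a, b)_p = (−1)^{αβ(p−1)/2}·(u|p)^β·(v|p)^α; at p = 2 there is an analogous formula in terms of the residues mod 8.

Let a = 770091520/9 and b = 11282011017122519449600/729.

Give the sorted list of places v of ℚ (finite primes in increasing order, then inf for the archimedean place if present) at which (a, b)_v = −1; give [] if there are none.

[2, 41]

Mod squares: a ≡ 3008170, b ≡ 1189. Check v ∈ {∞, 2, 3, 5, 11, 23, 29, 41}.
v=3: a=3^-2·(≡1), b=3^-6·(≡1) mod 3; (1|3)=+1, (1|3)=+1; (−1)^{-2·-6·1}·(+1)^-6·(+1)^-2 = +1.
v=29: a=29^1·(≡21), b=29^3·(≡12) mod 29; (21|29)=-1, (12|29)=-1; (−1)^{1·3·14}·(-1)^3·(-1)^1 = +1.
v=∞: 3008170 > 0 and 1189 > 0  ⇒  (a,b)_∞ = +1.
v=23: a=23^1·(≡4), b=23^2·(≡13) mod 23; (4|23)=+1, (13|23)=+1; (−1)^{1·2·11}·(+1)^2·(+1)^1 = +1.
v=5: a=5^1·(≡1), b=5^2·(≡1) mod 5; (1|5)=+1, (1|5)=+1; (−1)^{1·2·2}·(+1)^2·(+1)^1 = +1.
v=2: v_2(a)=9, v_2(b)=22; units ≡ 5, 5 (mod 8); ε·ε+αω+βω = 0·0+9·1+22·1 ≡ 1  ⇒  (a,b)_2 = -1.
v=41: a=41^1·(≡37), b=41^3·(≡14) mod 41; (37|41)=+1, (14|41)=-1; (−1)^{1·3·20}·(+1)^3·(-1)^1 = -1.
v=11: a=11^1·(≡7), b=11^2·(≡4) mod 11; (7|11)=-1, (4|11)=+1; (−1)^{1·2·5}·(-1)^2·(+1)^1 = +1.
Ram(3008170, 1189) = {2, 41}; no ℚ_2-point on the conic.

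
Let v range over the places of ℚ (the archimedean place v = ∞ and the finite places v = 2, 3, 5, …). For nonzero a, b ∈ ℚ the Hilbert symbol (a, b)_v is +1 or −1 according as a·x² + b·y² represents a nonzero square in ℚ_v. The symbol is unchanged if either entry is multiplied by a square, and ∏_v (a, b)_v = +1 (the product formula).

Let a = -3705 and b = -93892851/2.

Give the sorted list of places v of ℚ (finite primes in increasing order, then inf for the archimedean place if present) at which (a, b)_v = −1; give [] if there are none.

[5, inf]

(a, b) ≡ (-3705, -38) mod (ℚ^×)²; places V = {2, 3, 5, 13, 19, ∞}.
(a,b)_13: α=1, u≡1; β=2, v≡1 (mod 13); (1|13)=+1, (1|13)=+1; sign (−1)^0·+1^2·+1^1 = +1.
(a,b)_2: α=0, β=-1; u≡7, v≡5 (mod 8); ε(u)ε(v)=1·0, αω(v)=0·1, βω(u)=-1·0; sum ≡ 0  ⇒  +1.
(a,b)_3: α=1, u≡1; β=4, v≡1 (mod 3); (1|3)=+1, (1|3)=+1; sign (−1)^0·+1^4·+1^1 = +1.
(a,b)_5: α=1, u≡4; β=0, v≡2 (mod 5); (4|5)=+1, (2|5)=-1; sign (−1)^0·+1^0·-1^1 = -1.
(a,b)_19: α=1, u≡14; β=3, v≡5 (mod 19); (14|19)=-1, (5|19)=+1; sign (−1)^1·-1^3·+1^1 = +1.
(a,b)_∞: sgn(-3705)=−, sgn(-38)=−, so -1.
Ram(-3705, -38) = {5, ∞}; no ℚ_5-point on the conic.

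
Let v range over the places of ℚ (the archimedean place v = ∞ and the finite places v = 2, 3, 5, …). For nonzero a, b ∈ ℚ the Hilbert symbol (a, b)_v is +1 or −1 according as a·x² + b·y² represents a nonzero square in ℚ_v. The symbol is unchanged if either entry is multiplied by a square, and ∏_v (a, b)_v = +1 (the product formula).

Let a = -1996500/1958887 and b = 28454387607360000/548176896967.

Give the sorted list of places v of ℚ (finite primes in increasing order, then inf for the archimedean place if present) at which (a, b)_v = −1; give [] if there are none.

[2, 5, 7, 11]

Mod squares: a ≡ -1155, b ≡ 462. Check v ∈ {∞, 2, 3, 5, 7, 11, 13, 23}.
v=2: v_2(a)=2, v_2(b)=9; units ≡ 5, 7 (mod 8); ε·ε+αω+βω = 0·1+2·0+9·1 ≡ 1  ⇒  (a,b)_2 = -1.
v=∞: -1155 < 0 and 462 > 0  ⇒  (a,b)_∞ = +1.
v=13: a=13^0·(≡5), b=13^2·(≡8) mod 13; (5|13)=-1, (8|13)=-1; (−1)^{0·2·6}·(-1)^2·(-1)^0 = +1.
v=23: a=23^-4·(≡12), b=23^-8·(≡9) mod 23; (12|23)=+1, (9|23)=+1; (−1)^{-4·-8·11}·(+1)^-8·(+1)^-4 = +1.
v=5: a=5^3·(≡4), b=5^4·(≡3) mod 5; (4|5)=+1, (3|5)=-1; (−1)^{3·4·2}·(+1)^4·(-1)^3 = -1.
v=11: a=11^3·(≡1), b=11^7·(≡5) mod 11; (1|11)=+1, (5|11)=+1; (−1)^{3·7·5}·(+1)^7·(+1)^3 = -1.
v=7: a=7^-1·(≡6), b=7^-1·(≡5) mod 7; (6|7)=-1, (5|7)=-1; (−1)^{-1·-1·3}·(-1)^-1·(-1)^-1 = -1.
v=3: a=3^1·(≡2), b=3^3·(≡1) mod 3; (2|3)=-1, (1|3)=+1; (−1)^{1·3·1}·(-1)^3·(+1)^1 = +1.
(-1155, 462 / ℚ) ramifies at {2, 5, 7, 11}: a division algebra.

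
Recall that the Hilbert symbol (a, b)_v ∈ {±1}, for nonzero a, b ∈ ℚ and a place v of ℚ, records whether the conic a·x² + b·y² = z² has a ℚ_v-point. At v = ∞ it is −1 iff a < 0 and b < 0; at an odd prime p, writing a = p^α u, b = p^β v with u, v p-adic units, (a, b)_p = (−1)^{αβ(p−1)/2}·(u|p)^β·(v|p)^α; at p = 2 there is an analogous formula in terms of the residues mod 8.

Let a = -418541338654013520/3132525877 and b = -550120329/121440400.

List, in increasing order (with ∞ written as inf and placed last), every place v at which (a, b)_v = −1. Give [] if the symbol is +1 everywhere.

Mod squares: a ≡ -2665, b ≡ -41. Check v ∈ {∞, 2, 3, 5, 11, 13, 19, 23, 29, 37, 41, 43}.
v=29: a=29^0·(≡10), b=29^-2·(≡8) mod 29; (10|29)=-1, (8|29)=-1; (−1)^{0·-2·14}·(-1)^-2·(-1)^0 = +1.
v=5: a=5^1·(≡3), b=5^-2·(≡1) mod 5; (3|5)=-1, (1|5)=+1; (−1)^{1·-2·2}·(-1)^-2·(+1)^1 = +1.
v=11: a=11^6·(≡2), b=11^2·(≡4) mod 11; (2|11)=-1, (4|11)=+1; (−1)^{6·2·5}·(-1)^2·(+1)^6 = +1.
v=23: a=23^2·(≡2), b=23^0·(≡20) mod 23; (2|23)=+1, (20|23)=-1; (−1)^{2·0·11}·(+1)^0·(-1)^2 = +1.
v=41: a=41^3·(≡26), b=41^1·(≡32) mod 41; (26|41)=-1, (32|41)=+1; (−1)^{3·1·20}·(-1)^1·(+1)^3 = -1.
v=3: a=3^4·(≡2), b=3^4·(≡1) mod 3; (2|3)=-1, (1|3)=+1; (−1)^{4·4·1}·(-1)^4·(+1)^4 = +1.
v=13: a=13^-1·(≡3), b=13^0·(≡7) mod 13; (3|13)=+1, (7|13)=-1; (−1)^{-1·0·6}·(+1)^0·(-1)^-1 = -1.
v=2: v_2(a)=4, v_2(b)=-4; units ≡ 7, 7 (mod 8); ε·ε+αω+βω = 1·1+4·0+-4·0 ≡ 1  ⇒  (a,b)_2 = -1.
v=37: a=37^0·(≡9), b=37^2·(≡21) mod 37; (9|37)=+1, (21|37)=+1; (−1)^{0·2·18}·(+1)^2·(+1)^0 = +1.
v=43: a=43^-2·(≡6), b=43^0·(≡20) mod 43; (6|43)=+1, (20|43)=-1; (−1)^{-2·0·21}·(+1)^0·(-1)^-2 = +1.
v=∞: -2665 < 0 and -41 < 0  ⇒  (a,b)_∞ = -1.
v=19: a=19^-4·(≡12), b=19^-2·(≡17) mod 19; (12|19)=-1, (17|19)=+1; (−1)^{-4·-2·9}·(-1)^-2·(+1)^-4 = +1.
(-2665, -41 / ℚ) ramifies at {2, 13, 41, ∞}: a division algebra.

[2, 13, 41, inf]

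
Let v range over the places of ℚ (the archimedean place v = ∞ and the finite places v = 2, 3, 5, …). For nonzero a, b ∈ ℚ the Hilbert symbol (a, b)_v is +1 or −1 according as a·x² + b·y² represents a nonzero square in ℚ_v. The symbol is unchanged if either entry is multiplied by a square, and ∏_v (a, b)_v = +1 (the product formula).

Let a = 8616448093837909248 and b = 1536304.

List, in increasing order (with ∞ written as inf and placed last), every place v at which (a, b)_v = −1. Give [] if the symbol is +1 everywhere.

Mod squares: a ≡ 2208437, b ≡ 96019. Check v ∈ {∞, 2, 3, 7, 11, 23, 29, 43}.
v=∞: 2208437 > 0 and 96019 > 0  ⇒  (a,b)_∞ = +1.
v=2: v_2(a)=8, v_2(b)=4; units ≡ 5, 3 (mod 8); ε·ε+αω+βω = 0·1+8·1+4·1 ≡ 0  ⇒  (a,b)_2 = +1.
v=3: a=3^4·(≡2), b=3^0·(≡1) mod 3; (2|3)=-1, (1|3)=+1; (−1)^{4·0·1}·(-1)^0·(+1)^4 = +1.
v=43: a=43^3·(≡40), b=43^1·(≡38) mod 43; (40|43)=+1, (38|43)=+1; (−1)^{3·1·21}·(+1)^1·(+1)^3 = -1.
v=23: a=23^1·(≡7), b=23^0·(≡19) mod 23; (7|23)=-1, (19|23)=-1; (−1)^{1·0·11}·(-1)^0·(-1)^1 = -1.
v=29: a=29^3·(≡6), b=29^1·(≡22) mod 29; (6|29)=+1, (22|29)=+1; (−1)^{3·1·14}·(+1)^1·(+1)^3 = +1.
v=11: a=11^3·(≡8), b=11^1·(≡8) mod 11; (8|11)=-1, (8|11)=-1; (−1)^{3·1·5}·(-1)^1·(-1)^3 = -1.
v=7: a=7^1·(≡4), b=7^1·(≡1) mod 7; (4|7)=+1, (1|7)=+1; (−1)^{1·1·3}·(+1)^1·(+1)^1 = -1.
(2208437, 96019 / ℚ) ramifies at {7, 11, 23, 43}: a division algebra.

[7, 11, 23, 43]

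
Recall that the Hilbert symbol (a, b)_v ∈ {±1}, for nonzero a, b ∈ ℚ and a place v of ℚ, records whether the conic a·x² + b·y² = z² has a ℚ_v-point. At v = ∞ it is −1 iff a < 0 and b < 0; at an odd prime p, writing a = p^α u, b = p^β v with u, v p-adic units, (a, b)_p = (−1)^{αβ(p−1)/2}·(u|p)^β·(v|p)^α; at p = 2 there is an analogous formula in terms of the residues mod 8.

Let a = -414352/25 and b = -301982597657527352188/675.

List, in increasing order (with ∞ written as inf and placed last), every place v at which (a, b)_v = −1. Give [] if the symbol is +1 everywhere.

[2, 3, 7, inf]

(a, b) ≡ (-25897, -22701) mod (ℚ^×)²; places V = {2, 3, 5, 7, 19, 23, 29, 47, ∞}.
(a,b)_5: α=-2, u≡3; β=-2, v≡1 (mod 5); (3|5)=-1, (1|5)=+1; sign (−1)^0·-1^-2·+1^-2 = +1.
(a,b)_7: α=0, u≡5; β=3, v≡3 (mod 7); (5|7)=-1, (3|7)=-1; sign (−1)^0·-1^3·-1^0 = -1.
(a,b)_19: α=1, u≡7; β=4, v≡5 (mod 19); (7|19)=+1, (5|19)=+1; sign (−1)^0·+1^4·+1^1 = +1.
(a,b)_2: α=4, β=2; u≡7, v≡3 (mod 8); ε(u)ε(v)=1·1, αω(v)=4·1, βω(u)=2·0; sum ≡ 1  ⇒  -1.
(a,b)_∞: sgn(-25897)=−, sgn(-22701)=−, so -1.
(a,b)_29: α=1, u≡5; β=4, v≡22 (mod 29); (5|29)=+1, (22|29)=+1; sign (−1)^0·+1^4·+1^1 = +1.
(a,b)_3: α=0, u≡2; β=-3, v≡2 (mod 3); (2|3)=-1, (2|3)=-1; sign (−1)^0·-1^-3·-1^0 = -1.
(a,b)_47: α=1, u≡29; β=3, v≡14 (mod 47); (29|47)=-1, (14|47)=+1; sign (−1)^1·-1^3·+1^1 = +1.
(a,b)_23: α=0, u≡8; β=1, v≡1 (mod 23); (8|23)=+1, (1|23)=+1; sign (−1)^0·+1^1·+1^0 = +1.
Ram(-25897, -22701) = {2, 3, 7, ∞}; no ℚ_2-point on the conic.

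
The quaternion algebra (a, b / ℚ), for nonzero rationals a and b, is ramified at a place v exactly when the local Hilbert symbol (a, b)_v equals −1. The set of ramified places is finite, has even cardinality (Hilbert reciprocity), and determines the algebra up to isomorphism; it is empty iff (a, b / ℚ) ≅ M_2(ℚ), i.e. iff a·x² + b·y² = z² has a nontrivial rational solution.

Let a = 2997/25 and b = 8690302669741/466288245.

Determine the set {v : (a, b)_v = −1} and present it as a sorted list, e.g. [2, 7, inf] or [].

[5, 43]

Mod squares: a ≡ 37, b ≡ 414305. Check v ∈ {∞, 2, 3, 5, 7, 11, 19, 29, 37, 41, 43, 47}.
v=2: v_2(a)=0, v_2(b)=0; units ≡ 5, 1 (mod 8); ε·ε+αω+βω = 0·0+0·0+0·1 ≡ 0  ⇒  (a,b)_2 = +1.
v=7: a=7^0·(≡2), b=7^4·(≡3) mod 7; (2|7)=+1, (3|7)=-1; (−1)^{0·4·3}·(+1)^4·(-1)^0 = +1.
v=37: a=37^1·(≡21), b=37^-2·(≡28) mod 37; (21|37)=+1, (28|37)=+1; (−1)^{1·-2·18}·(+1)^-2·(+1)^1 = +1.
v=41: a=41^0·(≡10), b=41^1·(≡29) mod 41; (10|41)=+1, (29|41)=-1; (−1)^{0·1·20}·(+1)^1·(-1)^0 = +1.
v=29: a=29^0·(≡12), b=29^-2·(≡27) mod 29; (12|29)=-1, (27|29)=-1; (−1)^{0·-2·14}·(-1)^-2·(-1)^0 = +1.
v=43: a=43^0·(≡27), b=43^1·(≡28) mod 43; (27|43)=-1, (28|43)=-1; (−1)^{0·1·21}·(-1)^1·(-1)^0 = -1.
v=19: a=19^0·(≡15), b=19^2·(≡2) mod 19; (15|19)=-1, (2|19)=-1; (−1)^{0·2·9}·(-1)^2·(-1)^0 = +1.
v=47: a=47^0·(≡24), b=47^1·(≡22) mod 47; (24|47)=+1, (22|47)=-1; (−1)^{0·1·23}·(+1)^1·(-1)^0 = +1.
v=11: a=11^0·(≡9), b=11^2·(≡9) mod 11; (9|11)=+1, (9|11)=+1; (−1)^{0·2·5}·(+1)^2·(+1)^0 = +1.
v=∞: 37 > 0 and 414305 > 0  ⇒  (a,b)_∞ = +1.
v=3: a=3^4·(≡1), b=3^-4·(≡2) mod 3; (1|3)=+1, (2|3)=-1; (−1)^{4·-4·1}·(+1)^-4·(-1)^4 = +1.
v=5: a=5^-2·(≡2), b=5^-1·(≡4) mod 5; (2|5)=-1, (4|5)=+1; (−1)^{-2·-1·2}·(-1)^-1·(+1)^-2 = -1.
|Ram(37, 414305)| = 2, even; anisotropic at {5, 43}.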